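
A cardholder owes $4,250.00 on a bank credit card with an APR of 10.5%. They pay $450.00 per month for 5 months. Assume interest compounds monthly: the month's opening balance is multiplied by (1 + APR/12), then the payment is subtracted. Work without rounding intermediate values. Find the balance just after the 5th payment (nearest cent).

Monthly rate r = 10.5%/12 = 0.875% = 0.00875.
Each month: B ← B·(1+r) − $450.00.
Month 1: interest $37.19; balance after payment $3,837.19.
Month 2: interest $33.58; balance after payment $3,420.76.
Month 3: interest $29.93; balance after payment $3,000.69.
Month 4: interest $26.26; balance after payment $2,576.95.
Month 5: interest $22.55; balance after payment $2,149.50.

$2,149.50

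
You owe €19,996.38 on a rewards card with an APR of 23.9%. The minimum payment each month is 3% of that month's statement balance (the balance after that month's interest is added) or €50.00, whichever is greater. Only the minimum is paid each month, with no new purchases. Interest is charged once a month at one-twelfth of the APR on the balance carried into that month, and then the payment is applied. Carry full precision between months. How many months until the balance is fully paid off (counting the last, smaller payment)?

287 months

Monthly rate r = 23.9%/12 = 1.99167% = 0.0199167.
While 3% of the post-interest balance exceeds €50.00, each month B ← (B·(1+r))·(1 − 0.03), i.e. B shrinks by the factor (1+r)·0.97 = 0.98932.
This holds for months 1–234. Entering month 235 the balance is €1,620.59; 3% of the post-interest balance is now below €50.00, so the flat €50.00 minimum applies from here.
From month 235 a fixed €50.00 at rate r clears €1,620.59 in 53 more payments. Total: 234 + 53 = 287 months.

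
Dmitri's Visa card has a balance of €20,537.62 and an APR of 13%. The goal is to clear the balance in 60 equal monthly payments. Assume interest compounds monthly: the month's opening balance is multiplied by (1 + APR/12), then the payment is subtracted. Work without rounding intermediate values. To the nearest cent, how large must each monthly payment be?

€467.29

Monthly rate r = 13%/12 = 1.08333% = 0.0108333.
Level-payment amortization: P = B₀·r / (1 − (1+r)^(−n)) = 20537.62·0.0108333 / (1 − 1.01083^(−60)).
Denominator 1 − (1+r)^(−60) = 0.476126162.
P = 222.491 / 0.476126162 ≈ 467.29.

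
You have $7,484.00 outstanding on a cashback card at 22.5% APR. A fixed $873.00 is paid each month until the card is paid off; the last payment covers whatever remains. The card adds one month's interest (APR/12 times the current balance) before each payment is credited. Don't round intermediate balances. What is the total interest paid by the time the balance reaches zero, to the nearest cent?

Monthly rate r = 22.5%/12 = 1.875% = 0.01875.
Payoff takes n = ⌈−ln(1 − rB₀/P)/ln(1+r)⌉ = ⌈9.433⌉ = 10 payments; the last is $380.11.
Total paid = 9·$873.00 + $380.11 = $8,237.11.
Total interest = total paid − principal = $8,237.11 − $7,484.00 = $753.11.

$753.11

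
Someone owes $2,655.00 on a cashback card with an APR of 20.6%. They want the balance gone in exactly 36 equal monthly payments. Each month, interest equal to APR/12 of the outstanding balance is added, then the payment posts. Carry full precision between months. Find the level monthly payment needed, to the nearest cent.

$99.48

Monthly rate r = 20.6%/12 = 1.71667% = 0.0171667.
Level-payment amortization: P = B₀·r / (1 − (1+r)^(−n)) = 2655.00·0.0171667 / (1 − 1.01717^(−36)).
Denominator 1 − (1+r)^(−36) = 0.458144239.
P = 45.5775 / 0.458144239 ≈ 99.48.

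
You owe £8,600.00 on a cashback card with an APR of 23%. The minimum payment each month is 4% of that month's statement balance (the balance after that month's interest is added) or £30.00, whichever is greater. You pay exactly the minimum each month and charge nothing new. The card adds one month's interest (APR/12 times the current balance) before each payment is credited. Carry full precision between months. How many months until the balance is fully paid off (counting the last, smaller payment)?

Monthly rate r = 23%/12 = 1.91667% = 0.0191667.
While 4% of the post-interest balance exceeds £30.00, each month B ← (B·(1+r))·(1 − 0.04), i.e. B shrinks by the factor (1+r)·0.96 = 0.9784.
This holds for months 1–113. Entering month 114 the balance is £729.22; 4% of the post-interest balance is now below £30.00, so the flat £30.00 minimum applies from here.
From month 114 a fixed £30.00 at rate r clears £729.22 in 34 more payments. Total: 113 + 34 = 147 months.

147 months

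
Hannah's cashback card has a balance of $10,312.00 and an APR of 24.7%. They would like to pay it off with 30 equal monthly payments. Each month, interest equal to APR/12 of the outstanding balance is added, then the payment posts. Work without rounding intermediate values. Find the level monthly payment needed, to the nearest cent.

$464.13

Monthly rate r = 24.7%/12 = 2.05833% = 0.0205833.
Level-payment amortization: P = B₀·r / (1 − (1+r)^(−n)) = 10312.00·0.0205833 / (1 − 1.02058^(−30)).
Denominator 1 − (1+r)^(−30) = 0.457317464.
P = 212.255 / 0.457317464 ≈ 464.13.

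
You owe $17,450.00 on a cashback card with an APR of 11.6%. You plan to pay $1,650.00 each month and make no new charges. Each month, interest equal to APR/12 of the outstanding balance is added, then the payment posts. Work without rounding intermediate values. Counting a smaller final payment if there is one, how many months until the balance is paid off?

Monthly rate r = 11.6%/12 = 0.966667% = 0.00966667.
Recurrence: B ← B·(1+r) − $1,650.00.
Month 1: interest $168.68; balance after payment $15,968.68.
Month 2: interest $154.36; balance after payment $14,473.05.
Closed form: n = −ln(1 − rB₀/P)/ln(1+r) = −ln(0.89777)/ln(1.00967) ≈ 11.210, so the balance reaches zero during payment 12.

12 payments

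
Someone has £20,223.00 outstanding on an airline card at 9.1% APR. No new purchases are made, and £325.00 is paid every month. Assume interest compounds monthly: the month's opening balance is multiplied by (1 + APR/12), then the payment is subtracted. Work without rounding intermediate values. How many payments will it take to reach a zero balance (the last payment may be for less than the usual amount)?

Monthly rate r = 9.1%/12 = 0.758333% = 0.00758333.
Recurrence: B ← B·(1+r) − £325.00.
Month 1: interest £153.36; balance after payment £20,051.36.
Month 2: interest £152.06; balance after payment £19,878.41.
Closed form: n = −ln(1 − rB₀/P)/ln(1+r) = −ln(0.52813)/ln(1.00758) ≈ 84.505, so the balance reaches zero during payment 85.

85 months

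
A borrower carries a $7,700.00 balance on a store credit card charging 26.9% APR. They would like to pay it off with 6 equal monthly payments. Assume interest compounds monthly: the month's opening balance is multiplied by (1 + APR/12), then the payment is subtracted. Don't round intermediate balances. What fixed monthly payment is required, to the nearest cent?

Monthly rate r = 26.9%/12 = 2.24167% = 0.0224167.
Level-payment amortization: P = B₀·r / (1 − (1+r)^(−n)) = 7700.00·0.0224167 / (1 − 1.02242^(−6)).
Denominator 1 − (1+r)^(−6) = 0.124547721.
P = 172.608 / 0.124547721 ≈ 1385.88.

$1,385.88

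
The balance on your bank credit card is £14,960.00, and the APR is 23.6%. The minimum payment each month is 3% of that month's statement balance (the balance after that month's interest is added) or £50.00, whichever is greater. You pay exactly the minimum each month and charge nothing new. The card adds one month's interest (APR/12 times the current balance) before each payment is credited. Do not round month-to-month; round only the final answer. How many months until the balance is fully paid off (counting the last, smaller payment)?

Monthly rate r = 23.6%/12 = 1.96667% = 0.0196667.
While 3% of the post-interest balance exceeds £50.00, each month B ← (B·(1+r))·(1 − 0.03), i.e. B shrinks by the factor (1+r)·0.97 = 0.98908.
This holds for months 1–202. Entering month 203 the balance is £1,626.98; 3% of the post-interest balance is now below £50.00, so the flat £50.00 minimum applies from here.
From month 203 a fixed £50.00 at rate r clears £1,626.98 in 53 more payments. Total: 202 + 53 = 255 months.

255 months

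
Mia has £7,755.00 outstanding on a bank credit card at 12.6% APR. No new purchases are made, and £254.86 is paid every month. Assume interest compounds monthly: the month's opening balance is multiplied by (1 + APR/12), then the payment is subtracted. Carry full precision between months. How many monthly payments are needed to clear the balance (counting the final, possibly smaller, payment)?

Monthly rate r = 12.6%/12 = 1.05% = 0.0105.
Recurrence: B ← B·(1+r) − £254.86.
Month 1: interest £81.43; balance after payment £7,581.57.
Month 2: interest £79.61; balance after payment £7,406.31.
Closed form: n = −ln(1 − rB₀/P)/ln(1+r) = −ln(0.6805)/ln(1.0105) ≈ 36.852, so the balance reaches zero during payment 37.

37 payments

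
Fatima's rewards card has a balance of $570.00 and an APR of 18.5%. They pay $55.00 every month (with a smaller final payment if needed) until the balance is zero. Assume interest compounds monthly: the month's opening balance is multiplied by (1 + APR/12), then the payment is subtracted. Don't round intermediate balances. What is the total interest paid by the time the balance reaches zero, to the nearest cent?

$55.93

Monthly rate r = 18.5%/12 = 1.54167% = 0.0154167.
Payoff takes n = ⌈−ln(1 − rB₀/P)/ln(1+r)⌉ = ⌈11.379⌉ = 12 payments; the last is $20.93.
Total paid = 11·$55.00 + $20.93 = $625.93.
Total interest = total paid − principal = $625.93 − $570.00 = $55.93.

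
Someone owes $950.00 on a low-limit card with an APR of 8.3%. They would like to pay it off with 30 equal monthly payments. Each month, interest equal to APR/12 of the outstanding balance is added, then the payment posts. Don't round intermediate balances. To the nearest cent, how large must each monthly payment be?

$35.17

Monthly rate r = 8.3%/12 = 0.691667% = 0.00691667.
Level-payment amortization: P = B₀·r / (1 − (1+r)^(−n)) = 950.00·0.00691667 / (1 − 1.00692^(−30)).
Denominator 1 − (1+r)^(−30) = 0.186806091.
P = 6.57083 / 0.186806091 ≈ 35.17.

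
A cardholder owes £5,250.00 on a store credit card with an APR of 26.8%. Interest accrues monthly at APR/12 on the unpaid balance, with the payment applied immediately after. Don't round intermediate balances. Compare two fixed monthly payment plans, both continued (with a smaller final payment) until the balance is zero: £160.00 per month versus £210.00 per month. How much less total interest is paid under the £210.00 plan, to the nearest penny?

£1,791.23

Monthly rate r = 26.8%/12 = 2.23333% = 0.0223333.
At £160.00/mo: n = ⌈−ln(1 − rB₀/P)/ln(1+r)⌉ = 60 payments (last £120.84); total interest = total paid − £5,250.00 = £4,310.84.
At £210.00/mo: 37 payments (last £209.61); total interest £2,519.61.
Interest saved = £4,310.84 − £2,519.61 = £1,791.23.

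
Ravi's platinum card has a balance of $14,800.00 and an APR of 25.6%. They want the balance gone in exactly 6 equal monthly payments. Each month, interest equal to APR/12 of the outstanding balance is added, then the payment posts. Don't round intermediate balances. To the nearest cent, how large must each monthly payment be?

Monthly rate r = 25.6%/12 = 2.13333% = 0.0213333.
Level-payment amortization: P = B₀·r / (1 − (1+r)^(−n)) = 14800.00·0.0213333 / (1 − 1.02133^(−6)).
Denominator 1 − (1+r)^(−6) = 0.118961346.
P = 315.733 / 0.118961346 ≈ 2654.08.

$2,654.08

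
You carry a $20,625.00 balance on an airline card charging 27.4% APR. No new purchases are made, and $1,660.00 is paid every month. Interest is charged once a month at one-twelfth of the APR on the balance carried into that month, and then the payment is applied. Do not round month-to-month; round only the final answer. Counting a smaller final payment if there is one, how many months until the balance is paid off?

Monthly rate r = 27.4%/12 = 2.28333% = 0.0228333.
Recurrence: B ← B·(1+r) − $1,660.00.
Month 1: interest $470.94; balance after payment $19,435.94.
Month 2: interest $443.79; balance after payment $18,219.72.
Closed form: n = −ln(1 − rB₀/P)/ln(1+r) = −ln(0.7163)/ln(1.02283) ≈ 14.779, so the balance reaches zero during payment 15.

15 months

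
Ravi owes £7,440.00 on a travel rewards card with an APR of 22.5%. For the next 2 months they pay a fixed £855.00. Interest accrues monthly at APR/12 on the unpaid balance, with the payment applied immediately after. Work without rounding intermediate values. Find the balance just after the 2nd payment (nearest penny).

Monthly rate r = 22.5%/12 = 1.875% = 0.01875.
Each month: B ← B·(1+r) − £855.00.
Month 1: interest £139.50; balance after payment £6,724.50.
Month 2: interest £126.08; balance after payment £5,995.58.

£5,995.58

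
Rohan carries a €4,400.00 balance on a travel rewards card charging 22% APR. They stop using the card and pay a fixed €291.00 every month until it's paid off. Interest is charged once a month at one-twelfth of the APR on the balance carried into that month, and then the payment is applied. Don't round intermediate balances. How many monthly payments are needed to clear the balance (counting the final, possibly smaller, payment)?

Monthly rate r = 22%/12 = 1.83333% = 0.0183333.
Recurrence: B ← B·(1+r) − €291.00.
Month 1: interest €80.67; balance after payment €4,189.67.
Month 2: interest €76.81; balance after payment €3,975.48.
Closed form: n = −ln(1 − rB₀/P)/ln(1+r) = −ln(0.72279)/ln(1.01833) ≈ 17.869, so the balance reaches zero during payment 18.

18 payments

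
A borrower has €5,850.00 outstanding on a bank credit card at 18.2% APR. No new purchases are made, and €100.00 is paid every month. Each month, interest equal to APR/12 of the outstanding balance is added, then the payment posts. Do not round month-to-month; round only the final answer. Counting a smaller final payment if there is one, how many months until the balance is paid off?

145 months

Monthly rate r = 18.2%/12 = 1.51667% = 0.0151667.
Recurrence: B ← B·(1+r) − €100.00.
Month 1: interest €88.72; balance after payment €5,838.73.
Month 2: interest €88.55; balance after payment €5,827.28.
Closed form: n = −ln(1 − rB₀/P)/ln(1+r) = −ln(0.11275)/ln(1.01517) ≈ 144.995, so the balance reaches zero during payment 145.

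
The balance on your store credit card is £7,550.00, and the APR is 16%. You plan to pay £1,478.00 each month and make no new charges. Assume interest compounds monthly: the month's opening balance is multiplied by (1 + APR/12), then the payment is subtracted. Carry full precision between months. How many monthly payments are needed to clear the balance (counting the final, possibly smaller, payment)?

6 months

Monthly rate r = 16%/12 = 1.33333% = 0.0133333.
Recurrence: B ← B·(1+r) − £1,478.00.
Month 1: interest £100.67; balance after payment £6,172.67.
Month 2: interest £82.30; balance after payment £4,776.97.
Month 3: interest £63.69; balance after payment £3,362.66.
Month 4: interest £44.84; balance after payment £1,929.50.
Month 5: interest £25.73; balance after payment £477.22.
Month 6: interest £6.36; balance after payment £0.00.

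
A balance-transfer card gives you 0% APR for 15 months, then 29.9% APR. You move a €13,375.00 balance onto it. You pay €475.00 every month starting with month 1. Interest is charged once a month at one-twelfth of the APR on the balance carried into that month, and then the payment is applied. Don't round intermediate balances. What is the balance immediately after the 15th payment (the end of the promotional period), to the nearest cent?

€6,250.00

Promo months 1–15 at r₀ = 0%/12 = 0; months 16+ at r₁ = 29.9%/12 = 0.0249167.
After month 15 (no interest yet): B = €13,375.00 − 15·€475.00 = €6,250.00.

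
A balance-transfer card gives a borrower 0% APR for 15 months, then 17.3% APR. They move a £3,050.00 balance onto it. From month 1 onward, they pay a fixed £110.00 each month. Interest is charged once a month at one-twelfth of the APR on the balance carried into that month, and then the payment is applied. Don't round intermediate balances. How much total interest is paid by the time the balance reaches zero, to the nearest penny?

Promo months 1–15 at r₀ = 0%/12 = 0; months 16+ at r₁ = 17.3%/12 = 0.0144167.
After month 15 (no interest yet): B = £3,050.00 − 15·£110.00 = £1,400.00.
Then at r₁ with £110.00/mo: n₂ = −ln(1 − r₁·B/P)/ln(1+r₁) ≈ 14.16 → 15 more payments.
Total paid = 29·£110.00 + £17.92 = £3,207.92; interest = £3,207.92 − £3,050.00 = £157.92.

£157.92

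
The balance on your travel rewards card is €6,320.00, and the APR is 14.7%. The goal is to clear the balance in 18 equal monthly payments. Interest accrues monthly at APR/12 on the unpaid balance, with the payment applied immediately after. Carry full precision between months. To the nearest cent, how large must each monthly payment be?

€393.38

Monthly rate r = 14.7%/12 = 1.225% = 0.01225.
Level-payment amortization: P = B₀·r / (1 − (1+r)^(−n)) = 6320.00·0.01225 / (1 − 1.01225^(−18)).
Denominator 1 − (1+r)^(−18) = 0.196807098.
P = 77.42 / 0.196807098 ≈ 393.38.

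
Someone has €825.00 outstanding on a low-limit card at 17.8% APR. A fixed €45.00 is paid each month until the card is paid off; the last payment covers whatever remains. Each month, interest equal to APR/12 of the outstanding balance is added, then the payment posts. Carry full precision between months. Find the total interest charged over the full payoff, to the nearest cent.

Monthly rate r = 17.8%/12 = 1.48333% = 0.0148333.
Payoff takes n = ⌈−ln(1 − rB₀/P)/ln(1+r)⌉ = ⌈21.555⌉ = 22 payments; the last is €25.04.
Total paid = 21·€45.00 + €25.04 = €970.04.
Total interest = total paid − principal = €970.04 − €825.00 = €145.04.

€145.04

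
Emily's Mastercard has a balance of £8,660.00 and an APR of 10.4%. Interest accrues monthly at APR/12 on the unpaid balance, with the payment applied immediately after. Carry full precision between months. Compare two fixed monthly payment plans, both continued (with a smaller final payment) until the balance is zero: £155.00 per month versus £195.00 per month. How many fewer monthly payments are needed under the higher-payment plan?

Monthly rate r = 10.4%/12 = 0.866667% = 0.00866667.
At £155.00/mo: n = ⌈−ln(1 − rB₀/P)/ln(1+r)⌉ = 77 payments (last £112.15); total interest = total paid − £8,660.00 = £3,232.15.
At £195.00/mo: 57 payments (last £61.42); total interest £2,321.42.
Payments saved = 77 − 57 = 20.

20 fewer payments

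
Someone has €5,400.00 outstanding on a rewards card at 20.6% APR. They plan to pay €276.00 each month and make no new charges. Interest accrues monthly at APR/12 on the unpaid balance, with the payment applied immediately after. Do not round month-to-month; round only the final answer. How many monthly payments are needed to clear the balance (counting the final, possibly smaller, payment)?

25 months

Monthly rate r = 20.6%/12 = 1.71667% = 0.0171667.
Recurrence: B ← B·(1+r) − €276.00.
Month 1: interest €92.70; balance after payment €5,216.70.
Month 2: interest €89.55; balance after payment €5,030.25.
Closed form: n = −ln(1 − rB₀/P)/ln(1+r) = −ln(0.66413)/ln(1.01717) ≈ 24.045, so the balance reaches zero during payment 25.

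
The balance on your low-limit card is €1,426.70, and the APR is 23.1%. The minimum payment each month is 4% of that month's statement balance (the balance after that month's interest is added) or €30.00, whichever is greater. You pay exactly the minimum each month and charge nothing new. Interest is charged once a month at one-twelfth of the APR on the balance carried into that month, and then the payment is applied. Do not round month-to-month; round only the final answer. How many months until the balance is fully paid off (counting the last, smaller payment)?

64 months

Monthly rate r = 23.1%/12 = 1.925% = 0.01925.
While 4% of the post-interest balance exceeds €30.00, each month B ← (B·(1+r))·(1 − 0.04), i.e. B shrinks by the factor (1+r)·0.96 = 0.97848.
This holds for months 1–31. Entering month 32 the balance is €726.85; 4% of the post-interest balance is now below €30.00, so the flat €30.00 minimum applies from here.
From month 32 a fixed €30.00 at rate r clears €726.85 in 33 more payments. Total: 31 + 33 = 64 months.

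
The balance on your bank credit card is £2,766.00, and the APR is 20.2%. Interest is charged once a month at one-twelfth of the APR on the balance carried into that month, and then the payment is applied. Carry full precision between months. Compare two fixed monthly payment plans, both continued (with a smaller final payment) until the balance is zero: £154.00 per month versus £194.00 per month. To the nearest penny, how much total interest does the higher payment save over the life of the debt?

Monthly rate r = 20.2%/12 = 1.68333% = 0.0168333.
At £154.00/mo: n = ⌈−ln(1 − rB₀/P)/ln(1+r)⌉ = 22 payments (last £87.69); total interest = total paid − £2,766.00 = £555.69.
At £194.00/mo: 17 payments (last £85.84); total interest £423.84.
Interest saved = £555.69 − £423.84 = £131.85.

£131.85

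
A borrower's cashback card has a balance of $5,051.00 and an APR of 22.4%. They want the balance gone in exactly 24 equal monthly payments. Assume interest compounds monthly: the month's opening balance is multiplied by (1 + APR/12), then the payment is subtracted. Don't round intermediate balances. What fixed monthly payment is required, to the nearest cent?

Monthly rate r = 22.4%/12 = 1.86667% = 0.0186667.
Level-payment amortization: P = B₀·r / (1 − (1+r)^(−n)) = 5051.00·0.0186667 / (1 − 1.01867^(−24)).
Denominator 1 − (1+r)^(−24) = 0.358451173.
P = 94.2853 / 0.358451173 ≈ 263.04.

$263.04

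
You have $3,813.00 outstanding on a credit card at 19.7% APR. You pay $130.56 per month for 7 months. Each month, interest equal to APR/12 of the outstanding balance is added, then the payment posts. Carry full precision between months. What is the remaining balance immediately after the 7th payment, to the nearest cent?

$3,313.18

Monthly rate r = 19.7%/12 = 1.64167% = 0.0164167.
Each month: B ← B·(1+r) − $130.56.
Month 1: interest $62.60; balance after payment $3,745.04.
Month 2: interest $61.48; balance after payment $3,675.96.
Month 3: interest $60.35; balance after payment $3,605.74.
Month 4: interest $59.19; balance after payment $3,534.38.
Month 5: interest $58.02; balance after payment $3,461.84.
Month 6: interest $56.83; balance after payment $3,388.11.
Month 7: interest $55.62; balance after payment $3,313.18.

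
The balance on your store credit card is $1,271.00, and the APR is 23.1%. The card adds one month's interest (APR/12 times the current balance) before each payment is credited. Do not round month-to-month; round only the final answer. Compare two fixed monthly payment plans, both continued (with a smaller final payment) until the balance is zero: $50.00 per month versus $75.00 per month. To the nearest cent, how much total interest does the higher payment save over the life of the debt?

$209.09

Monthly rate r = 23.1%/12 = 1.925% = 0.01925.
At $50.00/mo: n = ⌈−ln(1 − rB₀/P)/ln(1+r)⌉ = 36 payments (last $12.40); total interest = total paid − $1,271.00 = $491.40.
At $75.00/mo: 21 payments (last $53.31); total interest $282.31.
Interest saved = $491.40 − $282.31 = $209.09.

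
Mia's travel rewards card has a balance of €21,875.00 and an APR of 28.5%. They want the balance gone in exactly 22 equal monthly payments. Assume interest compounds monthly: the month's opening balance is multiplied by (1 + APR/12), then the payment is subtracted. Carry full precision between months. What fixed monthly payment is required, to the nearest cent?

Monthly rate r = 28.5%/12 = 2.375% = 0.02375.
Level-payment amortization: P = B₀·r / (1 − (1+r)^(−n)) = 21875.00·0.02375 / (1 − 1.02375^(−22)).
Denominator 1 − (1+r)^(−22) = 0.40333045.
P = 519.531 / 0.40333045 ≈ 1288.10.

€1,288.10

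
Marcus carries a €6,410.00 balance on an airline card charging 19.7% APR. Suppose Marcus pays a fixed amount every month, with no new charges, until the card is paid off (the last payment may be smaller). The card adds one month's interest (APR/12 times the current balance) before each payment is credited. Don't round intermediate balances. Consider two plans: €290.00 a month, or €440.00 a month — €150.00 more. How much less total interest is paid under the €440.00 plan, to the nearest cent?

€642.14

Monthly rate r = 19.7%/12 = 1.64167% = 0.0164167.
At €290.00/mo: n = ⌈−ln(1 − rB₀/P)/ln(1+r)⌉ = 28 payments (last €198.60); total interest = total paid − €6,410.00 = €1,618.60.
At €440.00/mo: 17 payments (last €346.46); total interest €976.46.
Interest saved = €1,618.60 − €976.46 = €642.14.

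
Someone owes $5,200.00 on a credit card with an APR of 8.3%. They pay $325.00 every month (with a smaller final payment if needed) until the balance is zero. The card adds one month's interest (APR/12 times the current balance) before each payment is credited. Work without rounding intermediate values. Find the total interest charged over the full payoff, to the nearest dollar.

Monthly rate r = 8.3%/12 = 0.691667% = 0.00691667.
Payoff takes n = ⌈−ln(1 − rB₀/P)/ln(1+r)⌉ = ⌈17.015⌉ = 18 payments; the last is $4.95.
Total paid = 17·$325.00 + $4.95 = $5,529.95.
Total interest = total paid − principal = $5,529.95 − $5,200.00 = $329.95.

$330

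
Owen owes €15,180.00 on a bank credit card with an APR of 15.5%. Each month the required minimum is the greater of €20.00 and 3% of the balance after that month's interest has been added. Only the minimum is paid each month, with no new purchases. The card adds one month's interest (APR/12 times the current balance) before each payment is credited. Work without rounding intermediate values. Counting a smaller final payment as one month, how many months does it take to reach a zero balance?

222 months

Monthly rate r = 15.5%/12 = 1.29167% = 0.0129167.
While 3% of the post-interest balance exceeds €20.00, each month B ← (B·(1+r))·(1 − 0.03), i.e. B shrinks by the factor (1+r)·0.97 = 0.98253.
This holds for months 1–179. Entering month 180 the balance is €647.30; 3% of the post-interest balance is now below €20.00, so the flat €20.00 minimum applies from here.
From month 180 a fixed €20.00 at rate r clears €647.30 in 43 more payments. Total: 179 + 43 = 222 months.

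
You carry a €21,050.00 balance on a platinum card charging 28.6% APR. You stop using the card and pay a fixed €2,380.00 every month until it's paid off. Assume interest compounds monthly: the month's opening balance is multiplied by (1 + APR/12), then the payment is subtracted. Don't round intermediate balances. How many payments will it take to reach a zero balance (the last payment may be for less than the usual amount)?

Monthly rate r = 28.6%/12 = 2.38333% = 0.0238333.
Recurrence: B ← B·(1+r) − €2,380.00.
Month 1: interest €501.69; balance after payment €19,171.69.
Month 2: interest €456.93; balance after payment €17,248.62.
Closed form: n = −ln(1 − rB₀/P)/ln(1+r) = −ln(0.78921)/ln(1.02383) ≈ 10.051, so the balance reaches zero during payment 11.

11 payments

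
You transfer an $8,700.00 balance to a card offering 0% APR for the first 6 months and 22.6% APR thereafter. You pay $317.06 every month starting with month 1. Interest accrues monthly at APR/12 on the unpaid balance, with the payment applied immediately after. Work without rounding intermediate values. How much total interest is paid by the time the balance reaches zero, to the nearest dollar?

$1,991

Promo months 1–6 at r₀ = 0%/12 = 0; months 7+ at r₁ = 22.6%/12 = 0.0188333.
After month 6 (no interest yet): B = $8,700.00 − 6·$317.06 = $6,797.64.
Then at r₁ with $317.06/mo: n₂ = −ln(1 − r₁·B/P)/ln(1+r₁) ≈ 27.72 → 28 more payments.
Total paid = 33·$317.06 + $227.85 = $10,690.83; interest = $10,690.83 − $8,700.00 = $1,990.83.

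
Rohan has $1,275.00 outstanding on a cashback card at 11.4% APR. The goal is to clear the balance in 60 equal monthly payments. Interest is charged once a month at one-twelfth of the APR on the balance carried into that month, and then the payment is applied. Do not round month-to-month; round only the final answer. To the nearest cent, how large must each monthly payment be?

Monthly rate r = 11.4%/12 = 0.95% = 0.0095.
Level-payment amortization: P = B₀·r / (1 − (1+r)^(−n)) = 1275.00·0.0095 / (1 − 1.0095^(−60)).
Denominator 1 − (1+r)^(−60) = 0.432950981.
P = 12.1125 / 0.432950981 ≈ 27.98.

$27.98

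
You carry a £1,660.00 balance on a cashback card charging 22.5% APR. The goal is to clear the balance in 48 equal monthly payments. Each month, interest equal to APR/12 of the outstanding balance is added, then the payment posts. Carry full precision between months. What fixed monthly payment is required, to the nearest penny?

Monthly rate r = 22.5%/12 = 1.875% = 0.01875.
Level-payment amortization: P = B₀·r / (1 − (1+r)^(−n)) = 1660.00·0.01875 / (1 − 1.01875^(−48)).
Denominator 1 − (1+r)^(−48) = 0.590028038.
P = 31.125 / 0.590028038 ≈ 52.75.

£52.75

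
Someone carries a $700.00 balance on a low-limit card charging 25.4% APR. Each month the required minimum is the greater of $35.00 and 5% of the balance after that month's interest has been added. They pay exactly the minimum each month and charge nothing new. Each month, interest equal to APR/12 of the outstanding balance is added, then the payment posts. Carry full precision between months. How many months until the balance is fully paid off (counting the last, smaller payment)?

Monthly rate r = 25.4%/12 = 2.11667% = 0.0211667.
While 5% of the post-interest balance exceeds $35.00, each month B ← (B·(1+r))·(1 − 0.05), i.e. B shrinks by the factor (1+r)·0.95 = 0.97011.
This holds for months 1–1. Entering month 2 the balance is $679.08; 5% of the post-interest balance is now below $35.00, so the flat $35.00 minimum applies from here.
From month 2 a fixed $35.00 at rate r clears $679.08 in 26 more payments. Total: 1 + 26 = 27 months.

27 months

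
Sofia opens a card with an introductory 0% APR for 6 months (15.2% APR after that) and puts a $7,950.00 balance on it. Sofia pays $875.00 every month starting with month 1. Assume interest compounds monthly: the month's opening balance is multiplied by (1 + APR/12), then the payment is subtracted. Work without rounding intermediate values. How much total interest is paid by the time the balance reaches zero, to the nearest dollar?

$72

Promo months 1–6 at r₀ = 0%/12 = 0; months 7+ at r₁ = 15.2%/12 = 0.0126667.
After month 6 (no interest yet): B = $7,950.00 − 6·$875.00 = $2,700.00.
Then at r₁ with $875.00/mo: n₂ = −ln(1 − r₁·B/P)/ln(1+r₁) ≈ 3.17 → 4 more payments.
Total paid = 9·$875.00 + $147.36 = $8,022.36; interest = $8,022.36 − $7,950.00 = $72.36.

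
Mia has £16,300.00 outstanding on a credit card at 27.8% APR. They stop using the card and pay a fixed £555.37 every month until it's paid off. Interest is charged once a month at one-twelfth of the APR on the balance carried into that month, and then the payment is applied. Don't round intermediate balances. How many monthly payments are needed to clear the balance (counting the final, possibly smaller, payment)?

Monthly rate r = 27.8%/12 = 2.31667% = 0.0231667.
Recurrence: B ← B·(1+r) − £555.37.
Month 1: interest £377.62; balance after payment £16,122.25.
Month 2: interest £373.50; balance after payment £15,940.38.
Closed form: n = −ln(1 − rB₀/P)/ln(1+r) = −ln(0.32006)/ln(1.02317) ≈ 49.743, so the balance reaches zero during payment 50.

50 months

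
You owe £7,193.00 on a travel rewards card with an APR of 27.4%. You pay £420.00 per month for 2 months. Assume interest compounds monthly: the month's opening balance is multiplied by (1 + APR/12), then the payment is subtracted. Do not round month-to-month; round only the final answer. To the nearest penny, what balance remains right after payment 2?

Monthly rate r = 27.4%/12 = 2.28333% = 0.0228333.
Each month: B ← B·(1+r) − £420.00.
Month 1: interest £164.24; balance after payment £6,937.24.
Month 2: interest £158.40; balance after payment £6,675.64.

£6,675.64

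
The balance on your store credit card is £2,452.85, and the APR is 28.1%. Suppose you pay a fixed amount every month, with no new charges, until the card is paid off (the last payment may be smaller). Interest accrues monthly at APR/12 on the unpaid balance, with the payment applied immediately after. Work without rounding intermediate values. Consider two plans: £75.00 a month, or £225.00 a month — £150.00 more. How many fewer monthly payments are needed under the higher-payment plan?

Monthly rate r = 28.1%/12 = 2.34167% = 0.0234167.
At £75.00/mo: n = ⌈−ln(1 − rB₀/P)/ln(1+r)⌉ = 63 payments (last £54.06); total interest = total paid − £2,452.85 = £2,251.21.
At £225.00/mo: 13 payments (last £165.60); total interest £412.75.
Payments saved = 63 − 13 = 50.

50 fewer payments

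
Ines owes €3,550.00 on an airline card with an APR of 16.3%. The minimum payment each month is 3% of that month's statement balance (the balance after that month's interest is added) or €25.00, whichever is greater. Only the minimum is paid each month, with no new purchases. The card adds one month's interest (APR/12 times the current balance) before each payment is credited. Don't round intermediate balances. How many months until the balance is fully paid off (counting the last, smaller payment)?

Monthly rate r = 16.3%/12 = 1.35833% = 0.0135833.
While 3% of the post-interest balance exceeds €25.00, each month B ← (B·(1+r))·(1 − 0.03), i.e. B shrinks by the factor (1+r)·0.97 = 0.98318.
This holds for months 1–87. Entering month 88 the balance is €811.23; 3% of the post-interest balance is now below €25.00, so the flat €25.00 minimum applies from here.
From month 88 a fixed €25.00 at rate r clears €811.23 in 44 more payments. Total: 87 + 44 = 131 months.

131 months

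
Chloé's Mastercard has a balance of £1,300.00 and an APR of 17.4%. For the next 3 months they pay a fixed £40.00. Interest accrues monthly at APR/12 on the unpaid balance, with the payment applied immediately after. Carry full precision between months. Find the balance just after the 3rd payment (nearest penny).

Monthly rate r = 17.4%/12 = 1.45% = 0.0145.
Each month: B ← B·(1+r) − £40.00.
Month 1: interest £18.85; balance after payment £1,278.85.
Month 2: interest £18.54; balance after payment £1,257.39.
Month 3: interest £18.23; balance after payment £1,235.63.

£1,235.63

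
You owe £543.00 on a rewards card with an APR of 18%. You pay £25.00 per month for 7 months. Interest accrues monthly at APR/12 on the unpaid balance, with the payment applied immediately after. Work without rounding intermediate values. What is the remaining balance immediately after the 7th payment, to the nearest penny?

Monthly rate r = 18%/12 = 1.5% = 0.015.
Each month: B ← B·(1+r) − £25.00.
Month 1: interest £8.14; balance after payment £526.14.
Month 2: interest £7.89; balance after payment £509.04.
Month 3: interest £7.64; balance after payment £491.67.
Month 4: interest £7.38; balance after payment £474.05.
Month 5: interest £7.11; balance after payment £456.16.
Month 6: interest £6.84; balance after payment £438.00.
Month 7: interest £6.57; balance after payment £419.57.

£419.57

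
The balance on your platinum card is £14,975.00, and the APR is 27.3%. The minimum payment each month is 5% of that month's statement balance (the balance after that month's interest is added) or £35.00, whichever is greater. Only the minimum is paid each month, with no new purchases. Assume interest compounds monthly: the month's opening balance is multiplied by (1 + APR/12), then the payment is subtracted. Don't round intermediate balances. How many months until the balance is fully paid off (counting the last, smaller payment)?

134 months

Monthly rate r = 27.3%/12 = 2.275% = 0.02275.
While 5% of the post-interest balance exceeds £35.00, each month B ← (B·(1+r))·(1 − 0.05), i.e. B shrinks by the factor (1+r)·0.95 = 0.97161.
This holds for months 1–108. Entering month 109 the balance is £667.76; 5% of the post-interest balance is now below £35.00, so the flat £35.00 minimum applies from here.
From month 109 a fixed £35.00 at rate r clears £667.76 in 26 more payments. Total: 108 + 26 = 134 months.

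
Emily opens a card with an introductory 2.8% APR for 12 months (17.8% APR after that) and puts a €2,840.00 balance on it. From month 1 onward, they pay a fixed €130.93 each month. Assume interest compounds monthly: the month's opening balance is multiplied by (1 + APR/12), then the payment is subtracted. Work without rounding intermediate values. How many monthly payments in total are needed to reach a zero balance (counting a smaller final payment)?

Promo months 1–12 at r₀ = 2.8%/12 = 0.00233333; months 13+ at r₁ = 17.8%/12 = 0.0148333.
After month 12: iterate B ← B·(1+r₀) − €130.93 for 12 months → €1,329.07.
Then at r₁ with €130.93/mo: n₂ = −ln(1 − r₁·B/P)/ln(1+r₁) ≈ 11.08 → 12 more payments.

24 payments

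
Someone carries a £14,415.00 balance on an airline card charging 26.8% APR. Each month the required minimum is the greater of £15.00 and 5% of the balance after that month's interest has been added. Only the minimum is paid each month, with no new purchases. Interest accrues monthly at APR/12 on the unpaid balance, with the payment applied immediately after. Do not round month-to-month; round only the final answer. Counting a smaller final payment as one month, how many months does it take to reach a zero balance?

160 months

Monthly rate r = 26.8%/12 = 2.23333% = 0.0223333.
While 5% of the post-interest balance exceeds £15.00, each month B ← (B·(1+r))·(1 − 0.05), i.e. B shrinks by the factor (1+r)·0.95 = 0.97122.
This holds for months 1–134. Entering month 135 the balance is £287.86; 5% of the post-interest balance is now below £15.00, so the flat £15.00 minimum applies from here.
From month 135 a fixed £15.00 at rate r clears £287.86 in 26 more payments. Total: 134 + 26 = 160 months.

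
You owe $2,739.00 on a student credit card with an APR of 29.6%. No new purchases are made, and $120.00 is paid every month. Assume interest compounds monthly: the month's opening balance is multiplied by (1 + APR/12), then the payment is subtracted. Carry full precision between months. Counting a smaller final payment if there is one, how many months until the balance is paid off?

34 months

Monthly rate r = 29.6%/12 = 2.46667% = 0.0246667.
Recurrence: B ← B·(1+r) − $120.00.
Month 1: interest $67.56; balance after payment $2,686.56.
Month 2: interest $66.27; balance after payment $2,632.83.
Closed form: n = −ln(1 − rB₀/P)/ln(1+r) = −ln(0.43698)/ln(1.02467) ≈ 33.974, so the balance reaches zero during payment 34.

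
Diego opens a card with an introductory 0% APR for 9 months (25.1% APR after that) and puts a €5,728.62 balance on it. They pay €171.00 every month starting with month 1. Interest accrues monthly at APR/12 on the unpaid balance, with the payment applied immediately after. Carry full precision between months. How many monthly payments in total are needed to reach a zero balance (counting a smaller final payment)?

Promo months 1–9 at r₀ = 0%/12 = 0; months 10+ at r₁ = 25.1%/12 = 0.0209167.
After month 9 (no interest yet): B = €5,728.62 − 9·€171.00 = €4,189.62.
Then at r₁ with €171.00/mo: n₂ = −ln(1 − r₁·B/P)/ln(1+r₁) ≈ 34.70 → 35 more payments.

44 months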